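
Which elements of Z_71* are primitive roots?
There are φ(70) = 24 primitive roots mod 71: {7, 11, 13, 21, 22, 28, 31, 33, 35, 42, 44, 47, 52, 53, 55, 56, 59, 61, 62, 63, 65, 67, 68, 69}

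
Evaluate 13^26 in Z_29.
By repeated squaring mod 29: 13^{1}≡13, 13^{2}≡24, 13^{4}≡25, 13^{8}≡16, 13^{16}≡24. Then 13^{26} = 13^{16+8+2} ≡ 24 × 16 × 24 ≡ 23 mod 29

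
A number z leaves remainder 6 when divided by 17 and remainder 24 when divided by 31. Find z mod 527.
M = 17 × 31 = 527. M₁ = 31, y₁ ≡ 11 mod 17. M₂ = 17, y₂ ≡ 11 mod 31. z = 6×31×11 + 24×17×11 ≡ 210 mod 527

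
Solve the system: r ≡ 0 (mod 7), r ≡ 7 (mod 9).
M = 7 × 9 = 63. M₁ = 9, y₁ ≡ 4 (mod 7). M₂ = 7, y₂ ≡ 4 (mod 9). r = 0×9×4 + 7×7×4 ≡ 7 (mod 63)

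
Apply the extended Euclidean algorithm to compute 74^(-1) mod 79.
Extended GCD: 74(-16) + 79(15) = 1. So 74^(-1) ≡ -16 ≡ 63 (mod 79). Verify: 74 × 63 = 4662 ≡ 1 (mod 79)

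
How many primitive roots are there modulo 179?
There are φ(179-1) = φ(178) = 88 primitive roots modulo 179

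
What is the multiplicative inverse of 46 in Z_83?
Since 83 is prime, by Fermat 46^(-1) ≡ 46^{81} ≡ 74 (mod 83). Verify: 46 × 74 = 3404 ≡ 1 (mod 83)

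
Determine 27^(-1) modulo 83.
Since 83 is prime, by Fermat 27^(-1) ≡ 27^{81} ≡ 40 (mod 83). Verify: 27 × 40 = 1080 ≡ 1 (mod 83)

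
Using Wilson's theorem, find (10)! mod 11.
By Wilson's theorem, (10)! ≡ -1 ≡ 10 mod 11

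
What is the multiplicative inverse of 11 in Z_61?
Since 61 is prime, by Fermat 11^(-1) ≡ 11^{59} ≡ 50 (mod 61). Verify: 11 × 50 = 550 ≡ 1 (mod 61)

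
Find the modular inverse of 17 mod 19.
Since 19 is prime, by Fermat 17^(-1) ≡ 17^{17} ≡ 9 mod 19. Verify: 17 × 9 = 153 ≡ 1 mod 19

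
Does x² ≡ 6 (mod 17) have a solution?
By Euler's criterion: 6^{8} ≡ 16 (mod 17). Since this equals -1 (≡ 16), 6 is not a QR.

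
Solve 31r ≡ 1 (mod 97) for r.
Since 97 is prime, by Fermat 31^(-1) ≡ 31^{95} ≡ 72 (mod 97). Verify: 31 × 72 = 2232 ≡ 1 (mod 97)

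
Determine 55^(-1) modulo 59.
Since 59 is prime, by Fermat 55^(-1) ≡ 55^{57} ≡ 44 (mod 59). Verify: 55 × 44 = 2420 ≡ 1 (mod 59)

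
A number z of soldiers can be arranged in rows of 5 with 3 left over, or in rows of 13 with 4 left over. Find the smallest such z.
M = 5 × 13 = 65. M₁ = 13, y₁ ≡ 2 (mod 5). M₂ = 5, y₂ ≡ 8 (mod 13). z = 3×13×2 + 4×5×8 ≡ 43 (mod 65)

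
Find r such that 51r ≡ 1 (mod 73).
Since 73 is prime, by Fermat 51^(-1) ≡ 51^{71} ≡ 63 (mod 73). Verify: 51 × 63 = 3213 ≡ 1 (mod 73)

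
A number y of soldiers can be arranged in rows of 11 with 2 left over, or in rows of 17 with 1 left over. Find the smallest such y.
M = 11 × 17 = 187. M₁ = 17, y₁ ≡ 2 (mod 11). M₂ = 11, y₂ ≡ 14 (mod 17). y = 2×17×2 + 1×11×14 ≡ 35 (mod 187)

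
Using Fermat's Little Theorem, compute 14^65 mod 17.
By Fermat: 14^{16} ≡ 1 mod 17. 65 = 4×16 + 1. So 14^{65} ≡ 14^{1} ≡ 14 mod 17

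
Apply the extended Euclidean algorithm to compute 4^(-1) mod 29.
Extended GCD: 4(-7) + 29(1) = 1. So 4^(-1) ≡ -7 ≡ 22 (mod 29). Verify: 4 × 22 = 88 ≡ 1 (mod 29)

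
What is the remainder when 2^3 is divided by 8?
2^{3} = 8 ≡ 0 mod 8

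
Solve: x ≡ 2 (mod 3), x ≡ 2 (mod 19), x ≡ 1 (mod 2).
M = 3 × 19 × 2 = 114. M₁ = 38, y₁ ≡ 2 (mod 3). M₂ = 6, y₂ ≡ 16 (mod 19). M₃ = 57, y₃ ≡ 1 (mod 2). x = 2×38×2 + 2×6×16 + 1×57×1 ≡ 59 (mod 114)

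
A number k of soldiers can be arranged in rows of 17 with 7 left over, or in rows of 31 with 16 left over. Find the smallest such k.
M = 17 × 31 = 527. M₁ = 31, y₁ ≡ 11 (mod 17). M₂ = 17, y₂ ≡ 11 (mod 31). k = 7×31×11 + 16×17×11 ≡ 109 (mod 527)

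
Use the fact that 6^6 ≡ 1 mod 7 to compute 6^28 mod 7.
By Fermat: 6^{6} ≡ 1 mod 7. 28 = 4×6 + 4. So 6^{28} ≡ 6^{4} ≡ 1 mod 7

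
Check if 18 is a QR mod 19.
By Euler's criterion: 18^{9} ≡ 18 (mod 19). Since this equals -1 (≡ 18), 18 is not a QR.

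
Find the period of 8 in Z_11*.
Powers of 8 mod 11: 8^1≡8, 8^2≡9, 8^3≡6, 8^4≡4, 8^5≡10, 8^6≡3, 8^7≡2, 8^8≡5, 8^9≡7, 8^10≡1. So the order of 8 is 10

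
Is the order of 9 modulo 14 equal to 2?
Powers of 9 mod 14: 9^1≡9, 9^2≡11, 9^3≡1. 9^2≡11≢1, so ord ≠ 2. No, the actual order is 3.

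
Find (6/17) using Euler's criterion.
(6/17) = 6^{8} mod 17 = -1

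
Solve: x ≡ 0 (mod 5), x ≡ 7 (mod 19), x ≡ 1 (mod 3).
M = 5 × 19 × 3 = 285. M₁ = 57, y₁ ≡ 3 (mod 5). M₂ = 15, y₂ ≡ 14 (mod 19). M₃ = 95, y₃ ≡ 2 (mod 3). x = 0×57×3 + 7×15×14 + 1×95×2 ≡ 235 (mod 285)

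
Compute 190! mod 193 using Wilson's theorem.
(192)! = (190)! × (191) × (192) ≡ -1 mod 193. So (190)! ≡ -1 × [(192)(191)]^(-1) ≡ 96 mod 193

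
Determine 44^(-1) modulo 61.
Since 61 is prime, by Fermat 44^(-1) ≡ 44^{59} ≡ 43 (mod 61). Verify: 44 × 43 = 1892 ≡ 1 (mod 61)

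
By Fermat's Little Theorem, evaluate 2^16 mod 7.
By Fermat: 2^{6} ≡ 1 (mod 7). 16 = 2×6 + 4. So 2^{16} ≡ 2^{4} ≡ 2 (mod 7)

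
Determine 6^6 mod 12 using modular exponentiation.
By repeated squaring mod 12: 6^{1}≡6, 6^{2}≡0, 6^{4}≡0. Then 6^{6} = 6^{4+2} ≡ 0 × 0 ≡ 0 mod 12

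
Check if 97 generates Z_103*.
97^{51} ≡ 1 (mod 103) and 51 < 102, so ord_103(97) = 51 ≠ 102 and 97 is not a primitive root.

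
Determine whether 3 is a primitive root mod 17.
ord_17(3) divides 16. For each prime q|16: 3^{8}≡16, none ≡ 1. So 3 has order 16 and is a primitive root mod 17.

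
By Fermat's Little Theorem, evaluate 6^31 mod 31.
By Fermat: 6^{30} ≡ 1 (mod 31). So 6^{31} = 6^{30} · 6^{1} ≡ 6^{1} ≡ 6 (mod 31)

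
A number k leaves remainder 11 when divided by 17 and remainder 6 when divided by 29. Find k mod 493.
M = 17 × 29 = 493. M₁ = 29, y₁ ≡ 10 mod 17. M₂ = 17, y₂ ≡ 12 mod 29. k = 11×29×10 + 6×17×12 ≡ 470 mod 493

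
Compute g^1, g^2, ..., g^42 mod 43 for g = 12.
12^1, 12^2, ..., 12^{42} mod 43: [12, 15, 8, 10, 34, 21, 37, 14, 39, 38, 26, 11, 3, 36, 2, 24, 30, 16, 20, 25, 42, 31, 28, 35, 33, 9, 22, 6, 29, 4, 5, 17, 32, 40, 7, 41, 19, 13, 27, 23, 18, 1]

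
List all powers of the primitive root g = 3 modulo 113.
3^1, 3^2, ..., 3^{112} mod 113: [3, 9, 27, 81, 17, 51, 40, 7, 21, 63, 76, 2, 6, 18, 54, 49, 34, 102, 80, 14, 42, 13, 39, 4, 12, 36, 108, 98, 68, 91, 47, 28, 84, 26, 78, 8, 24, 72, 103, 83, 23, 69, 94, 56, 55, 52, 43, 16, 48, 31, 93, 53, 46, 25, 75, 112, 110, 104, 86, 32, 96, 62, 73, 106, 92, 50, 37, 111, 107, 95, 59, 64, 79, 11, 33, 99, 71, 100, 74, 109, 101, 77, 5, 15, 45, 22, 66, 85, 29, 87, 35, 105, 89, 41, 10, 30, 90, 44, 19, 57, 58, 61, 70, 97, 65, 82, 20, 60, 67, 88, 38, 1]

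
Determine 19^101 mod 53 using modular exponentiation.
Using Fermat: 19^{52} ≡ 1 mod 53. 101 ≡ 49 mod 52. So 19^{101} ≡ 19^{49} ≡ 41 mod 53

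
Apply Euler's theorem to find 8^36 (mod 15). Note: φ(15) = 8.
By Euler: 8^{8} ≡ 1 (mod 15) since gcd(8, 15) = 1. 36 = 4×8 + 4. So 8^{36} ≡ 8^{4} ≡ 1 (mod 15)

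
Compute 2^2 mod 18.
2^{2} = 4 ≡ 4 mod 18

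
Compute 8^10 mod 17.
By repeated squaring (mod 17): 8^{1}≡8, 8^{2}≡13, 8^{4}≡16, 8^{8}≡1. Then 8^{10} = 8^{8+2} ≡ 1 × 13 ≡ 13 (mod 17)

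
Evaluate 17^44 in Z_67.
By repeated squaring (mod 67): 17^{1}≡17, 17^{2}≡21, 17^{4}≡39, 17^{8}≡47, 17^{16}≡65, 17^{32}≡4. Then 17^{44} = 17^{32+8+4} ≡ 4 × 47 × 39 ≡ 29 (mod 67)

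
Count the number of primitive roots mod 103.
There are φ(103-1) = φ(102) = 32 primitive roots modulo 103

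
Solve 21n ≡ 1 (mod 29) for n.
Since 29 is prime, by Fermat 21^(-1) ≡ 21^{27} ≡ 18 (mod 29). Verify: 21 × 18 = 378 ≡ 1 (mod 29)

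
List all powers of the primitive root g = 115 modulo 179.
115^1, 115^2, ..., 115^{178} mod 179: [115, 158, 91, 83, 58, 47, 35, 87, 160, 142, 41, 61, 34, 151, 2, 51, 137, 3, 166, 116, 94, 70, 174, 141, 105, 82, 122, 68, 123, 4, 102, 95, 6, 153, 53, 9, 140, 169, 103, 31, 164, 65, 136, 67, 8, 25, 11, 12, 127, 106, 18, 101, 159, 27, 62, 149, 130, 93, 134, 16, 50, 22, 24, 75, 33, 36, 23, 139, 54, 124, 119, 81, 7, 89, 32, 100, 44, 48, 150, 66, 72, 46, 99, 108, 69, 59, 162, 14, 178, 64, 21, 88, 96, 121, 132, 144, 92, 19, 37, 138, 118, 145, 28, 177, 128, 42, 176, 13, 63, 85, 109, 5, 38, 74, 97, 57, 111, 56, 175, 77, 84, 173, 26, 126, 170, 39, 10, 76, 148, 15, 114, 43, 112, 171, 154, 168, 167, 52, 73, 161, 78, 20, 152, 117, 30, 49, 86, 45, 163, 129, 157, 155, 104, 146, 143, 156, 40, 125, 55, 60, 98, 172, 90, 147, 79, 135, 131, 29, 113, 107, 133, 80, 71, 110, 120, 17, 165, 1]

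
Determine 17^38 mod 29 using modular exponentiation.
Using Fermat: 17^{28} ≡ 1 (mod 29). 38 ≡ 10 (mod 28). So 17^{38} ≡ 17^{10} ≡ 28 (mod 29)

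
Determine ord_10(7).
Powers of 7 mod 10: 7^1≡7, 7^2≡9, 7^3≡3, 7^4≡1. ord_10(7) = 4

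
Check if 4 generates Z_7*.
4^{3} ≡ 1 mod 7 and 3 < 6, so ord_7(4) = 3 ≠ 6 and 4 is not a primitive root.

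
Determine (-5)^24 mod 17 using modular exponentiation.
Using Fermat: (-5)^{16} ≡ 1 (mod 17). 24 ≡ 8 (mod 16). So (-5)^{24} ≡ (-5)^{8} ≡ 16 (mod 17)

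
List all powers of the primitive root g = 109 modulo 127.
109^1, 109^2, ..., 109^{126} mod 127: [109, 70, 10, 74, 65, 100, 105, 15, 111, 34, 23, 94, 86, 103, 51, 98, 14, 2, 91, 13, 20, 21, 3, 73, 83, 30, 95, 68, 46, 61, 45, 79, 102, 69, 28, 4, 55, 26, 40, 42, 6, 19, 39, 60, 63, 9, 92, 122, 90, 31, 77, 11, 56, 8, 110, 52, 80, 84, 12, 38, 78, 120, 126, 18, 57, 117, 53, 62, 27, 22, 112, 16, 93, 104, 33, 41, 24, 76, 29, 113, 125, 36, 114, 107, 106, 124, 54, 44, 97, 32, 59, 81, 66, 82, 48, 25, 58, 99, 123, 72, 101, 87, 85, 121, 108, 88, 67, 64, 118, 35, 5, 37, 96, 50, 116, 71, 119, 17, 75, 47, 43, 115, 89, 49, 7, 1]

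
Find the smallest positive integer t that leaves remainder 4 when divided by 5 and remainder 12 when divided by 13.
M = 5 × 13 = 65. M₁ = 13, y₁ ≡ 2 (mod 5). M₂ = 5, y₂ ≡ 8 (mod 13). t = 4×13×2 + 12×5×8 ≡ 64 (mod 65)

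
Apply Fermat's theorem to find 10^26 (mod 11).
By Fermat: 10^{10} ≡ 1 (mod 11). 26 = 2×10 + 6. So 10^{26} ≡ 10^{6} ≡ 1 (mod 11)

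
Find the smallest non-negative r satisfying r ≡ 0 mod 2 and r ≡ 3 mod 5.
M = 2 × 5 = 10. M₁ = 5, y₁ ≡ 1 mod 2. M₂ = 2, y₂ ≡ 3 mod 5. r = 0×5×1 + 3×2×3 ≡ 8 mod 10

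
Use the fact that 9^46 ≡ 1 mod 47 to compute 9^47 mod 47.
By Fermat: 9^{46} ≡ 1 mod 47. So 9^{47} = 9^{46} · 9^{1} ≡ 9^{1} ≡ 9 mod 47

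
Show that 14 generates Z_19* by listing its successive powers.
14^1, 14^2, ..., 14^{18} mod 19: [14, 6, 8, 17, 10, 7, 3, 4, 18, 5, 13, 11, 2, 9, 12, 16, 15, 1]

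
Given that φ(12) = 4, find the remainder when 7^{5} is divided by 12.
By Euler: 7^{4} ≡ 1 (mod 12) since gcd(7, 12) = 1. 5 = 1×4 + 1. So 7^{5} ≡ 7^{1} ≡ 7 (mod 12)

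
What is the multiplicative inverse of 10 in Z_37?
Since 37 is prime, by Fermat 10^(-1) ≡ 10^{35} ≡ 26 mod 37. Verify: 10 × 26 = 260 ≡ 1 mod 37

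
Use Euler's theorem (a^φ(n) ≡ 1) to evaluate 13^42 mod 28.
By Euler: 13^{12} ≡ 1 mod 28 since gcd(13, 28) = 1. 42 = 3×12 + 6. So 13^{42} ≡ 13^{6} ≡ 1 mod 28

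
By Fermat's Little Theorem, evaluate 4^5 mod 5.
By Fermat: 4^{4} ≡ 1 mod 5. So 4^{5} = 4^{4} · 4^{1} ≡ 4^{1} ≡ 4 mod 5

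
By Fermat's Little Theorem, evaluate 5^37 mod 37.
By Fermat: 5^{36} ≡ 1 mod 37. So 5^{37} = 5^{36} · 5^{1} ≡ 5^{1} ≡ 5 mod 37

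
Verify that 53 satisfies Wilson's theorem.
(52)! mod 53 = 52. Since this equals -1 (mod 53), Wilson confirms 53 is prime.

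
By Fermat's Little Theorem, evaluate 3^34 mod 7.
By Fermat: 3^{6} ≡ 1 (mod 7). 34 = 5×6 + 4. So 3^{34} ≡ 3^{4} ≡ 4 (mod 7)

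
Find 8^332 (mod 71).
Using Fermat: 8^{70} ≡ 1 (mod 71). 332 ≡ 52 (mod 70). So 8^{332} ≡ 8^{52} ≡ 3 (mod 71)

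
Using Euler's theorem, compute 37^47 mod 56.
By Euler: 37^{24} ≡ 1 mod 56 since gcd(37, 56) = 1. 47 = 1×24 + 23. So 37^{47} ≡ 37^{23} ≡ 53 mod 56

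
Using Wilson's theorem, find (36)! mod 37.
By Wilson's theorem, (36)! ≡ -1 ≡ 36 mod 37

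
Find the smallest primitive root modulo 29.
g = 2. For each prime q|28: 2^{14}≡28, 2^{4}≡16, none ≡ 1, so ord_29(2) = 28 and 2 is a primitive root.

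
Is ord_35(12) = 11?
Powers of 12 mod 35: 12^1≡12, 12^2≡4, 12^3≡13, 12^4≡16, 12^5≡17, 12^6≡29, 12^7≡33, 12^8≡11, 12^9≡27, 12^10≡9, 12^11≡3, 12^12≡1. 12^11≡3≢1, so ord ≠ 11. No, the actual order is 12.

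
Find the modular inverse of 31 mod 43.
Since 43 is prime, by Fermat 31^(-1) ≡ 31^{41} ≡ 25 mod 43. Verify: 31 × 25 = 775 ≡ 1 mod 43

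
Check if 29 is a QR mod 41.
By Euler's criterion: 29^{20} ≡ 40 (mod 41). Since this equals -1 (≡ 40), 29 is not a QR.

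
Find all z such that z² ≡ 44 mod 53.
The square roots of 44 mod 53 are 16 and 37. Verify: 16² = 256 ≡ 44 mod 53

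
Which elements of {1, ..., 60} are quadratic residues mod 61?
Squares in Z_61*: {1, 3, 4, 5, 9, 12, 13, 14, 15, 16, 19, 20, 22, 25, 27, 34, 36, 39, 41, 42, 45, 46, 47, 48, 49, 52, 56, 57, 58, 60}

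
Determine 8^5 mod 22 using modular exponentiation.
By repeated squaring (mod 22): 8^{1}≡8, 8^{2}≡20, 8^{4}≡4. Then 8^{5} = 8^{4+1} ≡ 4 × 8 ≡ 10 (mod 22)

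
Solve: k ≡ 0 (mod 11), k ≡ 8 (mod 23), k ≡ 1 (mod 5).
M = 11 × 23 × 5 = 1265. M₁ = 115, y₁ ≡ 9 (mod 11). M₂ = 55, y₂ ≡ 18 (mod 23). M₃ = 253, y₃ ≡ 2 (mod 5). k = 0×115×9 + 8×55×18 + 1×253×2 ≡ 836 (mod 1265)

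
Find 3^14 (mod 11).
Using Fermat: 3^{10} ≡ 1 (mod 11). 14 ≡ 4 (mod 10). So 3^{14} ≡ 3^{4} ≡ 4 (mod 11)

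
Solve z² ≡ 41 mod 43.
The square roots of 41 mod 43 are 16 and 27. Verify: 16² = 256 ≡ 41 mod 43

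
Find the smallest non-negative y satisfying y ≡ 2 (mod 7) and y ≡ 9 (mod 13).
M = 7 × 13 = 91. M₁ = 13, y₁ ≡ 6 (mod 7). M₂ = 7, y₂ ≡ 2 (mod 13). y = 2×13×6 + 9×7×2 ≡ 9 (mod 91)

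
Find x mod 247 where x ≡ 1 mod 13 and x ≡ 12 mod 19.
M = 13 × 19 = 247. M₁ = 19, y₁ ≡ 11 mod 13. M₂ = 13, y₂ ≡ 3 mod 19. x = 1×19×11 + 12×13×3 ≡ 183 mod 247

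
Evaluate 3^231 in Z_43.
Using Fermat: 3^{42} ≡ 1 mod 43. 231 ≡ 21 mod 42. So 3^{231} ≡ 3^{21} ≡ 42 mod 43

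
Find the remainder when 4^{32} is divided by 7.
By Fermat: 4^{6} ≡ 1 (mod 7). 32 = 5×6 + 2. So 4^{32} ≡ 4^{2} ≡ 2 (mod 7)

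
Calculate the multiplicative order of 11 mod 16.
Powers of 11 mod 16: 11^1≡11, 11^2≡9, 11^3≡3, 11^4≡1. ord_16(11) = 4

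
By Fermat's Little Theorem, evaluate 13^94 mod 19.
By Fermat: 13^{18} ≡ 1 (mod 19). 94 = 5×18 + 4. So 13^{94} ≡ 13^{4} ≡ 4 (mod 19)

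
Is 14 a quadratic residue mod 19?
By Euler's criterion: 14^{9} ≡ 18 mod 19. Since this equals -1 (≡ 18), 14 is not a QR.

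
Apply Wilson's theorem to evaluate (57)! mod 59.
(58)! = (57)! × (58) ≡ -1 (mod 59). So (57)! ≡ -1 × (58)^(-1) ≡ (-1)×(-1) = 1 (mod 59)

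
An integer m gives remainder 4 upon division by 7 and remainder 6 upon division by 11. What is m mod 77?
M = 7 × 11 = 77. M₁ = 11, y₁ ≡ 2 mod 7. M₂ = 7, y₂ ≡ 8 mod 11. m = 4×11×2 + 6×7×8 ≡ 39 mod 77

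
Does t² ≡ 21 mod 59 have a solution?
By Euler's criterion: 21^{29} ≡ 1 mod 59. Since this equals 1, 21 is a QR.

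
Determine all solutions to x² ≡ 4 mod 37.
The square roots of 4 mod 37 are 35 and 2. Verify: 35² = 1225 ≡ 4 mod 37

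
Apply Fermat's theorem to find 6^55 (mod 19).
By Fermat: 6^{18} ≡ 1 (mod 19). 55 = 3×18 + 1. So 6^{55} ≡ 6^{1} ≡ 6 (mod 19)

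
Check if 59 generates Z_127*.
59^{18} ≡ 1 mod 127 and 18 < 126, so ord_127(59) = 18 ≠ 126 and 59 is not a primitive root.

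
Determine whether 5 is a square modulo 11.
By Euler's criterion: 5^{5} ≡ 1 (mod 11). Since this equals 1, 5 is a QR.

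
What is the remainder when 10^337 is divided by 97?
Using Fermat: 10^{96} ≡ 1 (mod 97). 337 ≡ 49 (mod 96). So 10^{337} ≡ 10^{49} ≡ 87 (mod 97)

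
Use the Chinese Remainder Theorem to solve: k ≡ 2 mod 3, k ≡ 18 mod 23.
M = 3 × 23 = 69. M₁ = 23, y₁ ≡ 2 mod 3. M₂ = 3, y₂ ≡ 8 mod 23. k = 2×23×2 + 18×3×8 ≡ 41 mod 69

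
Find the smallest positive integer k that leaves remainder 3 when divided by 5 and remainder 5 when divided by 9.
M = 5 × 9 = 45. M₁ = 9, y₁ ≡ 4 mod 5. M₂ = 5, y₂ ≡ 2 mod 9. k = 3×9×4 + 5×5×2 ≡ 23 mod 45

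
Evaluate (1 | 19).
(1/19) = 1^{9} mod 19 = 1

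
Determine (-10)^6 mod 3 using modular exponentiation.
Using Fermat: (-10)^{2} ≡ 1 mod 3. 6 ≡ 0 mod 2. So (-10)^{6} ≡ (-10)^{0} ≡ 1 mod 3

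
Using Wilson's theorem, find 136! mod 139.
(138)! = (136)! × (137) × (138) ≡ -1 (mod 139). So (136)! ≡ -1 × [(138)(137)]^(-1) ≡ 69 (mod 139)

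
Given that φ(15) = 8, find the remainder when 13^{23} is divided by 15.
By Euler: 13^{8} ≡ 1 mod 15 since gcd(13, 15) = 1. 23 = 2×8 + 7. So 13^{23} ≡ 13^{7} ≡ 7 mod 15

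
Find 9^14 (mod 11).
Using Fermat: 9^{10} ≡ 1 (mod 11). 14 ≡ 4 (mod 10). So 9^{14} ≡ 9^{4} ≡ 5 (mod 11)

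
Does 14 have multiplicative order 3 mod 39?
Powers of 14 mod 39: 14^1≡14, 14^2≡1. Already 14^2≡1, so the order is 2 < 3. No, the actual order is 2.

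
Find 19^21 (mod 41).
By repeated squaring (mod 41): 19^{1}≡19, 19^{2}≡33, 19^{4}≡23, 19^{8}≡37, 19^{16}≡16. Then 19^{21} = 19^{16+4+1} ≡ 16 × 23 × 19 ≡ 22 (mod 41)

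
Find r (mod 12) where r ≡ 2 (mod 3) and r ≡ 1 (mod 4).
M = 3 × 4 = 12. M₁ = 4, y₁ ≡ 1 (mod 3). M₂ = 3, y₂ ≡ 3 (mod 4). r = 2×4×1 + 1×3×3 ≡ 5 (mod 12)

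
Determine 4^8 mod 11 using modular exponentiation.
By repeated squaring mod 11: 4^{1}≡4, 4^{2}≡5, 4^{4}≡3, 4^{8}≡9. So 4^{8} ≡ 9 mod 11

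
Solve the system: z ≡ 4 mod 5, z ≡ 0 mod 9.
M = 5 × 9 = 45. M₁ = 9, y₁ ≡ 4 mod 5. M₂ = 5, y₂ ≡ 2 mod 9. z = 4×9×4 + 0×5×2 ≡ 9 mod 45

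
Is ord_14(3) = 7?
Powers of 3 mod 14: 3^1≡3, 3^2≡9, 3^3≡13, 3^4≡11, 3^5≡5, 3^6≡1. Already 3^6≡1, so the order is 6 < 7. No, the actual order is 6.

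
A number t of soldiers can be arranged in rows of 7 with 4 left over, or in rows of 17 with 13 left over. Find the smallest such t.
M = 7 × 17 = 119. M₁ = 17, y₁ ≡ 5 (mod 7). M₂ = 7, y₂ ≡ 5 (mod 17). t = 4×17×5 + 13×7×5 ≡ 81 (mod 119)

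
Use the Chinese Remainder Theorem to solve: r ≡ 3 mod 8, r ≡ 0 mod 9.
M = 8 × 9 = 72. M₁ = 9, y₁ ≡ 1 mod 8. M₂ = 8, y₂ ≡ 8 mod 9. r = 3×9×1 + 0×8×8 ≡ 27 mod 72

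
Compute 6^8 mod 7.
Using Fermat: 6^{6} ≡ 1 mod 7. 8 ≡ 2 mod 6. So 6^{8} ≡ 6^{2} ≡ 1 mod 7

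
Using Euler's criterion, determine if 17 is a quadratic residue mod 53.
By Euler's criterion: 17^{26} ≡ 1 mod 53. Since this equals 1, 17 is a QR.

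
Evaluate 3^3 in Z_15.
3^{3} = 27 ≡ 12 mod 15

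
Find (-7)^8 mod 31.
By repeated squaring mod 31: (-7)^{1}≡24, (-7)^{2}≡18, (-7)^{4}≡14, (-7)^{8}≡10. So (-7)^{8} ≡ 10 mod 31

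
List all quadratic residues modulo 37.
Quadratic residues modulo 37: {1, 3, 4, 7, 9, 10, 11, 12, 16, 21, 25, 26, 27, 28, 30, 33, 34, 36}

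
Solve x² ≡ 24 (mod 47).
The square roots of 24 mod 47 are 27 and 20. Verify: 27² = 729 ≡ 24 (mod 47)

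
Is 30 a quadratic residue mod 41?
By Euler's criterion: 30^{20} ≡ 40 mod 41. Since this equals -1 (≡ 40), 30 is not a QR.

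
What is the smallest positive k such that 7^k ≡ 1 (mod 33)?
Powers of 7 mod 33: 7^1≡7, 7^2≡16, 7^3≡13, 7^4≡25, 7^5≡10, 7^6≡4, 7^7≡28, 7^8≡31, 7^9≡19, 7^10≡1. So the order of 7 is 10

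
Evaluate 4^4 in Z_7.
4^{4} = 256 ≡ 4 (mod 7)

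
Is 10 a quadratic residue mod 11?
By Euler's criterion: 10^{5} ≡ 10 mod 11. Since this equals -1 (≡ 10), 10 is not a QR.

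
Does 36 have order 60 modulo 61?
36^{30} ≡ 1 mod 61 and 30 < 60, so ord_61(36) = 30 ≠ 60 and 36 is not a primitive root.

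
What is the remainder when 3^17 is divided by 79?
By repeated squaring (mod 79): 3^{1}≡3, 3^{2}≡9, 3^{4}≡2, 3^{8}≡4, 3^{16}≡16. Then 3^{17} = 3^{16+1} ≡ 16 × 3 ≡ 48 (mod 79)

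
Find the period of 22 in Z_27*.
Powers of 22 mod 27: 22^1≡22, 22^2≡25, 22^3≡10, 22^4≡4, 22^5≡7, 22^6≡19, 22^7≡13, 22^8≡16, 22^9≡1. So the order of 22 is 9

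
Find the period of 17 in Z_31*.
Powers of 17 mod 31: 17^1≡17, 17^2≡10, 17^3≡15, 17^4≡7, 17^5≡26, 17^6≡8, 17^7≡12, 17^8≡18, 17^9≡27, 17^10≡25, 17^11≡22, 17^12≡2, 17^13≡3, 17^14≡20, 17^15≡30, 17^16≡14, 17^17≡21, 17^18≡16, 17^19≡24, 17^20≡5, 17^21≡23, 17^22≡19, 17^23≡13, 17^24≡4, 17^25≡6, 17^26≡9, 17^27≡29, 17^28≡28, 17^29≡11, 17^30≡1. So the order of 17 is 30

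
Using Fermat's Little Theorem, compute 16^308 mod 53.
By Fermat: 16^{52} ≡ 1 (mod 53). 308 ≡ 48 (mod 52). So 16^{308} ≡ 16^{48} ≡ 36 (mod 53)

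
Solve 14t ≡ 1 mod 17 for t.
Since 17 is prime, by Fermat 14^(-1) ≡ 14^{15} ≡ 11 mod 17. Verify: 14 × 11 = 154 ≡ 1 mod 17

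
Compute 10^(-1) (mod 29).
Since 29 is prime, by Fermat 10^(-1) ≡ 10^{27} ≡ 3 (mod 29). Verify: 10 × 3 = 30 ≡ 1 (mod 29)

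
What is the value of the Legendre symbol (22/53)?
(22/53) = 22^{26} mod 53 = -1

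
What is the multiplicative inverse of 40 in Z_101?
Since 101 is prime, by Fermat 40^(-1) ≡ 40^{99} ≡ 48 mod 101. Verify: 40 × 48 = 1920 ≡ 1 mod 101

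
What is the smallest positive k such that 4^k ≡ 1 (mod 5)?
Powers of 4 mod 5: 4^1≡4, 4^2≡1. Order = 2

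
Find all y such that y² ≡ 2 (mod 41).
The square roots of 2 mod 41 are 17 and 24. Verify: 17² = 289 ≡ 2 (mod 41)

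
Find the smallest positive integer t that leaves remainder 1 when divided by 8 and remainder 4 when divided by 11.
M = 8 × 11 = 88. M₁ = 11, y₁ ≡ 3 mod 8. M₂ = 8, y₂ ≡ 7 mod 11. t = 1×11×3 + 4×8×7 ≡ 81 mod 88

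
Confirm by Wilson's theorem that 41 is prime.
(40)! mod 41 = 40. Since this equals -1 mod 41, Wilson confirms 41 is prime.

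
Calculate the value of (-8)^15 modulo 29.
By repeated squaring mod 29: (-8)^{1}≡21, (-8)^{2}≡6, (-8)^{4}≡7, (-8)^{8}≡20. Then (-8)^{15} = (-8)^{8+4+2+1} ≡ 20 × 7 × 6 × 21 ≡ 8 mod 29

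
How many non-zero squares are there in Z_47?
For prime 47, there are (p-1)/2 = (47-1)/2 = 23 quadratic residues (excluding 0).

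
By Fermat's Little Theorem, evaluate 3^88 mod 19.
By Fermat: 3^{18} ≡ 1 (mod 19). 88 = 4×18 + 16. So 3^{88} ≡ 3^{16} ≡ 17 (mod 19)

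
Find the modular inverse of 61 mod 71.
Since 71 is prime, by Fermat 61^(-1) ≡ 61^{69} ≡ 7 (mod 71). Verify: 61 × 7 = 427 ≡ 1 (mod 71)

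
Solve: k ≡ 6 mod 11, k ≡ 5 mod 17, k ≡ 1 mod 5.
M = 11 × 17 × 5 = 935. M₁ = 85, y₁ ≡ 7 mod 11. M₂ = 55, y₂ ≡ 13 mod 17. M₃ = 187, y₃ ≡ 3 mod 5. k = 6×85×7 + 5×55×13 + 1×187×3 ≡ 226 mod 935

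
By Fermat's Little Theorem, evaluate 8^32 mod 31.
By Fermat: 8^{30} ≡ 1 mod 31. So 8^{32} = 8^{30} · 8^{2} ≡ 8^{2} ≡ 2 mod 31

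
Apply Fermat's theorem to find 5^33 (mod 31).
By Fermat: 5^{30} ≡ 1 (mod 31). So 5^{33} = 5^{30} · 5^{3} ≡ 5^{3} ≡ 1 (mod 31)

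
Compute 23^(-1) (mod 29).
Since 29 is prime, by Fermat 23^(-1) ≡ 23^{27} ≡ 24 (mod 29). Verify: 23 × 24 = 552 ≡ 1 (mod 29)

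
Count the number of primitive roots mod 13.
A prime p has φ(p-1) primitive roots; here φ(12) = 4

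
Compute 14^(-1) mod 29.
Since 29 is prime, by Fermat 14^(-1) ≡ 14^{27} ≡ 27 mod 29. Verify: 14 × 27 = 378 ≡ 1 mod 29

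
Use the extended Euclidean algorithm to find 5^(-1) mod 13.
Extended GCD: 5(-5) + 13(2) = 1. So 5^(-1) ≡ -5 ≡ 8 mod 13. Verify: 5 × 8 = 40 ≡ 1 mod 13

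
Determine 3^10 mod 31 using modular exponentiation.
By repeated squaring mod 31: 3^{1}≡3, 3^{2}≡9, 3^{4}≡19, 3^{8}≡20. Then 3^{10} = 3^{8+2} ≡ 20 × 9 ≡ 25 mod 31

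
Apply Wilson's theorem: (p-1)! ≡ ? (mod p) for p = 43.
By Wilson's theorem, (42)! ≡ -1 ≡ 42 mod 43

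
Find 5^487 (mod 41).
Using Fermat: 5^{40} ≡ 1 (mod 41). 487 ≡ 7 (mod 40). So 5^{487} ≡ 5^{7} ≡ 20 (mod 41)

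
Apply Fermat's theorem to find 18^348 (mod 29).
By Fermat: 18^{28} ≡ 1 (mod 29). 348 ≡ 12 (mod 28). So 18^{348} ≡ 18^{12} ≡ 23 (mod 29)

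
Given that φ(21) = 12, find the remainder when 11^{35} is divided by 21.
By Euler: 11^{12} ≡ 1 mod 21 since gcd(11, 21) = 1. 35 = 2×12 + 11. So 11^{35} ≡ 11^{11} ≡ 2 mod 21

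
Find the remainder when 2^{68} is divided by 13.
By Fermat: 2^{12} ≡ 1 (mod 13). 68 = 5×12 + 8. So 2^{68} ≡ 2^{8} ≡ 9 (mod 13)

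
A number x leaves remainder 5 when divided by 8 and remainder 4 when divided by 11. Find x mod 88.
M = 8 × 11 = 88. M₁ = 11, y₁ ≡ 3 mod 8. M₂ = 8, y₂ ≡ 7 mod 11. x = 5×11×3 + 4×8×7 ≡ 37 mod 88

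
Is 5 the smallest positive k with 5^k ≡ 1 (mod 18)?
Powers of 5 mod 18: 5^1≡5, 5^2≡7, 5^3≡17, 5^4≡13, 5^5≡11, 5^6≡1. 5^5≡11≢1, so ord ≠ 5. No, the actual order is 6.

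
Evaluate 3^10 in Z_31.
By repeated squaring (mod 31): 3^{1}≡3, 3^{2}≡9, 3^{4}≡19, 3^{8}≡20. Then 3^{10} = 3^{8+2} ≡ 20 × 9 ≡ 25 (mod 31)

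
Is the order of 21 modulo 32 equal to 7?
Powers of 21 mod 32: 21^1≡21, 21^2≡25, 21^3≡13, 21^4≡17, 21^5≡5, 21^6≡9, 21^7≡29, 21^8≡1. 21^7≡29≢1, so ord ≠ 7. No, the actual order is 8.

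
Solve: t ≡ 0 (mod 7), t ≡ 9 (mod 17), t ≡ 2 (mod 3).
M = 7 × 17 × 3 = 357. M₁ = 51, y₁ ≡ 4 (mod 7). M₂ = 21, y₂ ≡ 13 (mod 17). M₃ = 119, y₃ ≡ 2 (mod 3). t = 0×51×4 + 9×21×13 + 2×119×2 ≡ 77 (mod 357)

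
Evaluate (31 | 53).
(31/53) = 31^{26} mod 53 = -1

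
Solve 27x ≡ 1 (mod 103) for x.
Since 103 is prime, by Fermat 27^(-1) ≡ 27^{101} ≡ 42 (mod 103). Verify: 27 × 42 = 1134 ≡ 1 (mod 103)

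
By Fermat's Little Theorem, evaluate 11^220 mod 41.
By Fermat: 11^{40} ≡ 1 mod 41. 220 ≡ 20 mod 40. So 11^{220} ≡ 11^{20} ≡ 40 mod 41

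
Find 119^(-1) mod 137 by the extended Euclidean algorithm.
Extended GCD: 119(38) + 137(-33) = 1. So 119^(-1) ≡ 38 mod 137. Verify: 119 × 38 = 4522 ≡ 1 mod 137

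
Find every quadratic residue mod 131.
Squares in Z_131*: {1, 3, 4, 5, 7, 9, 11, 12, 13, 15, 16, 20, 21, 25, 27, 28, 33, 34, 35, 36, 38, 39, 41, 43, 44, 45, 46, 48, 49, 52, 53, 55, 58, 59, 60, 61, 62, 63, 64, 65, 74, 75, 77, 80, 81, 84, 89, 91, 94, 99, 100, 101, 102, 105, 107, 108, 109, 112, 113, 114, 117, 121, 123, 125, 129}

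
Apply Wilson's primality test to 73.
(72)! mod 73 = 72. Since 72 ≡ -1 (mod 73), 73 is prime.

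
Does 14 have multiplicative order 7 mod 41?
Powers of 14 mod 41: 14^1≡14, 14^2≡32, 14^3≡38, 14^4≡40, 14^5≡27, 14^6≡9, 14^7≡3, 14^8≡1. 14^7≡3≢1, so ord ≠ 7. No, the actual order is 8.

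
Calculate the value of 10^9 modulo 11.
By repeated squaring mod 11: 10^{1}≡10, 10^{2}≡1, 10^{4}≡1, 10^{8}≡1. Then 10^{9} = 10^{8+1} ≡ 1 × 10 ≡ 10 mod 11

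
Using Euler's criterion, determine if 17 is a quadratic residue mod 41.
By Euler's criterion: 17^{20} ≡ 40 (mod 41). Since this equals -1 (≡ 40), 17 is not a QR.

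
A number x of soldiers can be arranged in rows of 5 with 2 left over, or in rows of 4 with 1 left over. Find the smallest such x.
M = 5 × 4 = 20. M₁ = 4, y₁ ≡ 4 mod 5. M₂ = 5, y₂ ≡ 1 mod 4. x = 2×4×4 + 1×5×1 ≡ 17 mod 20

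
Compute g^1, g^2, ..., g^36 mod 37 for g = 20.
20^1, 20^2, ..., 20^{36} mod 37: [20, 30, 8, 12, 18, 27, 22, 33, 31, 28, 5, 26, 2, 3, 23, 16, 24, 36, 17, 7, 29, 25, 19, 10, 15, 4, 6, 9, 32, 11, 35, 34, 14, 21, 13, 1]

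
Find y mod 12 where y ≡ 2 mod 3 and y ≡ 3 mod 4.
M = 3 × 4 = 12. M₁ = 4, y₁ ≡ 1 mod 3. M₂ = 3, y₂ ≡ 3 mod 4. y = 2×4×1 + 3×3×3 ≡ 11 mod 12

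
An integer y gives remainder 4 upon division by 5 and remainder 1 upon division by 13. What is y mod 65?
M = 5 × 13 = 65. M₁ = 13, y₁ ≡ 2 mod 5. M₂ = 5, y₂ ≡ 8 mod 13. y = 4×13×2 + 1×5×8 ≡ 14 mod 65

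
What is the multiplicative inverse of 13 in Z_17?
Since 17 is prime, by Fermat 13^(-1) ≡ 13^{15} ≡ 4 mod 17. Verify: 13 × 4 = 52 ≡ 1 mod 17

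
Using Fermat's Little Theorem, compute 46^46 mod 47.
By Fermat's Little Theorem, 46^{46} ≡ 1 mod 47 since 47 is prime and gcd(46, 47) = 1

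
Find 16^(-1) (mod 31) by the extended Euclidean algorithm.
Extended GCD: 16(2) + 31(-1) = 1. So 16^(-1) ≡ 2 (mod 31). Verify: 16 × 2 = 32 ≡ 1 (mod 31)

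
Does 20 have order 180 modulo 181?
20^{90} ≡ 1 (mod 181) and 90 < 180, so ord_181(20) = 90 ≠ 180 and 20 is not a primitive root.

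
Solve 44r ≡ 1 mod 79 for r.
Since 79 is prime, by Fermat 44^(-1) ≡ 44^{77} ≡ 9 mod 79. Verify: 44 × 9 = 396 ≡ 1 mod 79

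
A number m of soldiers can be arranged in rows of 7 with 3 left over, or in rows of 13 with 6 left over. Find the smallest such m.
M = 7 × 13 = 91. M₁ = 13, y₁ ≡ 6 (mod 7). M₂ = 7, y₂ ≡ 2 (mod 13). m = 3×13×6 + 6×7×2 ≡ 45 (mod 91)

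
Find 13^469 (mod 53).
Using Fermat: 13^{52} ≡ 1 (mod 53). 469 ≡ 1 (mod 52). So 13^{469} ≡ 13^{1} ≡ 13 (mod 53)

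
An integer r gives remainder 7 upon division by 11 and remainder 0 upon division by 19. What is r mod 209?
M = 11 × 19 = 209. M₁ = 19, y₁ ≡ 7 mod 11. M₂ = 11, y₂ ≡ 7 mod 19. r = 7×19×7 + 0×11×7 ≡ 95 mod 209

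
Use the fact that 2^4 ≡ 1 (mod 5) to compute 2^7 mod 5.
By Fermat: 2^{4} ≡ 1 (mod 5). So 2^{7} = 2^{4} · 2^{3} ≡ 2^{3} ≡ 3 (mod 5)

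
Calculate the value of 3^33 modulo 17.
Using Fermat: 3^{16} ≡ 1 mod 17. 33 ≡ 1 mod 16. So 3^{33} ≡ 3^{1} ≡ 3 mod 17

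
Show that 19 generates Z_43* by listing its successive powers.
19^1, 19^2, ..., 19^{42} mod 43: [19, 17, 22, 31, 30, 11, 37, 15, 27, 40, 29, 35, 20, 36, 39, 10, 18, 41, 5, 9, 42, 24, 26, 21, 12, 13, 32, 6, 28, 16, 3, 14, 8, 23, 7, 4, 33, 25, 2, 38, 34, 1]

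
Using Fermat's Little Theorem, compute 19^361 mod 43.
By Fermat: 19^{42} ≡ 1 mod 43. 361 ≡ 25 mod 42. So 19^{361} ≡ 19^{25} ≡ 12 mod 43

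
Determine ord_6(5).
Powers of 5 mod 6: 5^1≡5, 5^2≡1. Order = 2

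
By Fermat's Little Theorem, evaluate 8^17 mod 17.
By Fermat: 8^{16} ≡ 1 (mod 17). So 8^{17} = 8^{16} · 8^{1} ≡ 8^{1} ≡ 8 (mod 17)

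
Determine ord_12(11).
Powers of 11 mod 12: 11^1≡11, 11^2≡1. ord_12(11) = 2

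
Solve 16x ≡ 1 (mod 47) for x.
Since 47 is prime, by Fermat 16^(-1) ≡ 16^{45} ≡ 3 (mod 47). Verify: 16 × 3 = 48 ≡ 1 (mod 47)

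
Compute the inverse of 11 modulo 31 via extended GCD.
Extended GCD: 11(-14) + 31(5) = 1. So 11^(-1) ≡ -14 ≡ 17 (mod 31). Verify: 11 × 17 = 187 ≡ 1 (mod 31)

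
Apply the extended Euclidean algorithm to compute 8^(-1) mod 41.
Extended GCD: 8(-5) + 41(1) = 1. So 8^(-1) ≡ -5 ≡ 36 mod 41. Verify: 8 × 36 = 288 ≡ 1 mod 41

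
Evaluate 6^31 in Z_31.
Using Fermat: 6^{30} ≡ 1 mod 31. 31 ≡ 1 mod 30. So 6^{31} ≡ 6^{1} ≡ 6 mod 31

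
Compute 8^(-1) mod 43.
Since 43 is prime, by Fermat 8^(-1) ≡ 8^{41} ≡ 27 mod 43. Verify: 8 × 27 = 216 ≡ 1 mod 43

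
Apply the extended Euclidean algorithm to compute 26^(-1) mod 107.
Extended GCD: 26(-37) + 107(9) = 1. So 26^(-1) ≡ -37 ≡ 70 (mod 107). Verify: 26 × 70 = 1820 ≡ 1 (mod 107)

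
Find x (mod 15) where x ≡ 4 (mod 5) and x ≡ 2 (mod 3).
M = 5 × 3 = 15. M₁ = 3, y₁ ≡ 2 (mod 5). M₂ = 5, y₂ ≡ 2 (mod 3). x = 4×3×2 + 2×5×2 ≡ 14 (mod 15)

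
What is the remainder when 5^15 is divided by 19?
By repeated squaring (mod 19): 5^{1}≡5, 5^{2}≡6, 5^{4}≡17, 5^{8}≡4. Then 5^{15} = 5^{8+4+2+1} ≡ 4 × 17 × 6 × 5 ≡ 7 (mod 19)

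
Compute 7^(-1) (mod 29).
Since 29 is prime, by Fermat 7^(-1) ≡ 7^{27} ≡ 25 (mod 29). Verify: 7 × 25 = 175 ≡ 1 (mod 29)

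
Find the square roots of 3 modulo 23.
The square roots of 3 mod 23 are 16 and 7. Verify: 16² = 256 ≡ 3 mod 23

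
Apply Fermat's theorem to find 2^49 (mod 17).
By Fermat: 2^{16} ≡ 1 (mod 17). 49 = 3×16 + 1. So 2^{49} ≡ 2^{1} ≡ 2 (mod 17)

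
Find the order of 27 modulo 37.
Powers of 27 mod 37: 27^1≡27, 27^2≡26, 27^3≡36, 27^4≡10, 27^5≡11, 27^6≡1. So the order of 27 is 6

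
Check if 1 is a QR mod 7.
By Euler's criterion: 1^{3} ≡ 1 (mod 7). Since this equals 1, 1 is a QR.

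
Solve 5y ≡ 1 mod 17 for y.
Since 17 is prime, by Fermat 5^(-1) ≡ 5^{15} ≡ 7 mod 17. Verify: 5 × 7 = 35 ≡ 1 mod 17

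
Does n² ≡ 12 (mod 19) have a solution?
By Euler's criterion: 12^{9} ≡ 18 (mod 19). Since this equals -1 (≡ 18), 12 is not a QR.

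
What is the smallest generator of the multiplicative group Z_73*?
g = 5. Powers: [5, 25, 52, 41, 59, 3, ...] generates all 72 non-zero residues.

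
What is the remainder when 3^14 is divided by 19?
By repeated squaring mod 19: 3^{1}≡3, 3^{2}≡9, 3^{4}≡5, 3^{8}≡6. Then 3^{14} = 3^{8+4+2} ≡ 6 × 5 × 9 ≡ 4 mod 19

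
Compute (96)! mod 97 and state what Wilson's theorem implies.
(96)! mod 97 = 96. Since this equals -1 mod 97, Wilson confirms 97 is prime.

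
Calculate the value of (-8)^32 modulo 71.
By repeated squaring mod 71: (-8)^{1}≡63, (-8)^{2}≡64, (-8)^{4}≡49, (-8)^{8}≡58, (-8)^{16}≡27, (-8)^{32}≡19. So (-8)^{32} ≡ 19 mod 71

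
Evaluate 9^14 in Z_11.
Using Fermat: 9^{10} ≡ 1 mod 11. 14 ≡ 4 mod 10. So 9^{14} ≡ 9^{4} ≡ 5 mod 11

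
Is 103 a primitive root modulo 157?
103^{52} ≡ 1 (mod 157) and 52 < 156, so ord_157(103) = 52 ≠ 156 and 103 is not a primitive root.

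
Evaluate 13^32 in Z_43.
By repeated squaring (mod 43): 13^{1}≡13, 13^{2}≡40, 13^{4}≡9, 13^{8}≡38, 13^{16}≡25, 13^{32}≡23. So 13^{32} ≡ 23 (mod 43)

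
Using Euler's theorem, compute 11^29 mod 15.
By Euler: 11^{8} ≡ 1 (mod 15) since gcd(11, 15) = 1. 29 = 3×8 + 5. So 11^{29} ≡ 11^{5} ≡ 11 (mod 15)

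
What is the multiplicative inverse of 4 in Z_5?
Since 5 is prime, by Fermat 4^(-1) ≡ 4^{3} ≡ 4 (mod 5). Verify: 4 × 4 = 16 ≡ 1 (mod 5)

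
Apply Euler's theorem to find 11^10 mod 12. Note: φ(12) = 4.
By Euler: 11^{4} ≡ 1 mod 12 since gcd(11, 12) = 1. 10 = 2×4 + 2. So 11^{10} ≡ 11^{2} ≡ 1 mod 12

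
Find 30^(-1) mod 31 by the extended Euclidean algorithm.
Extended GCD: 30(-1) + 31(1) = 1. So 30^(-1) ≡ -1 ≡ 30 mod 31. Verify: 30 × 30 = 900 ≡ 1 mod 31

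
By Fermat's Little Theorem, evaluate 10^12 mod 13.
By Fermat's Little Theorem, 10^{12} ≡ 1 (mod 13) since 13 is prime and gcd(10, 13) = 1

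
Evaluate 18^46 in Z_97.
By repeated squaring (mod 97): 18^{1}≡18, 18^{2}≡33, 18^{4}≡22, 18^{8}≡96, 18^{16}≡1, 18^{32}≡1. Then 18^{46} = 18^{32+8+4+2} ≡ 1 × 96 × 22 × 33 ≡ 50 (mod 97)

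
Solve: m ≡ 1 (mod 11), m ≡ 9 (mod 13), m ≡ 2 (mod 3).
M = 11 × 13 × 3 = 429. M₁ = 39, y₁ ≡ 2 (mod 11). M₂ = 33, y₂ ≡ 2 (mod 13). M₃ = 143, y₃ ≡ 2 (mod 3). m = 1×39×2 + 9×33×2 + 2×143×2 ≡ 386 (mod 429)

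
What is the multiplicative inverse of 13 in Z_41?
Since 41 is prime, by Fermat 13^(-1) ≡ 13^{39} ≡ 19 mod 41. Verify: 13 × 19 = 247 ≡ 1 mod 41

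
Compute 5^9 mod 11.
By repeated squaring (mod 11): 5^{1}≡5, 5^{2}≡3, 5^{4}≡9, 5^{8}≡4. Then 5^{9} = 5^{8+1} ≡ 4 × 5 ≡ 9 (mod 11)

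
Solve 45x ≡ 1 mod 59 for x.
Since 59 is prime, by Fermat 45^(-1) ≡ 45^{57} ≡ 21 mod 59. Verify: 45 × 21 = 945 ≡ 1 mod 59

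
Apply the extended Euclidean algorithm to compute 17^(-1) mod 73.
Extended GCD: 17(-30) + 73(7) = 1. So 17^(-1) ≡ -30 ≡ 43 (mod 73). Verify: 17 × 43 = 731 ≡ 1 (mod 73)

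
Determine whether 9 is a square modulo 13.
By Euler's criterion: 9^{6} ≡ 1 (mod 13). Since this equals 1, 9 is a QR.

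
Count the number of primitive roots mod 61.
A prime p has φ(p-1) primitive roots; here φ(60) = 16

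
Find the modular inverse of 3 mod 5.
Since 5 is prime, by Fermat 3^(-1) ≡ 3^{3} ≡ 2 (mod 5). Verify: 3 × 2 = 6 ≡ 1 (mod 5)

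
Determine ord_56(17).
Powers of 17 mod 56: 17^1≡17, 17^2≡9, 17^3≡41, 17^4≡25, 17^5≡33, 17^6≡1. Order = 6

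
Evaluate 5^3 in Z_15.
5^{3} = 125 ≡ 5 (mod 15)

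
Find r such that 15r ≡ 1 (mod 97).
Since 97 is prime, by Fermat 15^(-1) ≡ 15^{95} ≡ 13 (mod 97). Verify: 15 × 13 = 195 ≡ 1 (mod 97)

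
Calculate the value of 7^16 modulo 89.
By repeated squaring mod 89: 7^{1}≡7, 7^{2}≡49, 7^{4}≡87, 7^{8}≡4, 7^{16}≡16. So 7^{16} ≡ 16 mod 89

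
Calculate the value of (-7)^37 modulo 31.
Using Fermat: (-7)^{30} ≡ 1 (mod 31). 37 ≡ 7 (mod 30). So (-7)^{37} ≡ (-7)^{7} ≡ 3 (mod 31)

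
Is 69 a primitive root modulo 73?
69^{18} ≡ 1 mod 73 and 18 < 72, so ord_73(69) = 18 ≠ 72 and 69 is not a primitive root.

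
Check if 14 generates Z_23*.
ord_23(14) divides 22. For each prime q|22: 14^{11}≡22, 14^{2}≡12, none ≡ 1. So 14 has order 22 and is a primitive root mod 23.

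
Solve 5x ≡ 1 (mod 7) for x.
Since 7 is prime, by Fermat 5^(-1) ≡ 5^{5} ≡ 3 (mod 7). Verify: 5 × 3 = 15 ≡ 1 (mod 7)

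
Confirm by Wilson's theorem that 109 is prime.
(108)! mod 109 = 108. Since this equals -1 mod 109, Wilson confirms 109 is prime.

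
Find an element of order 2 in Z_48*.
25 has order 2 mod 48 since 25^{2} ≡ 1 (mod 48) and no smaller power works.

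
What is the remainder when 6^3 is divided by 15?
6^{3} = 216 ≡ 6 (mod 15)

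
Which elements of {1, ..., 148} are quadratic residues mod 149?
QRs mod 149: {1, 4, 5, 6, 7, 9, 16, 17, 19, 20, 22, 24, 25, 26, 28, 29, 30, 31, 33, 35, 36, 37, 39, 42, 45, 46, 47, 49, 53, 54, 61, 63, 64, 67, 68, 69, 73, 76, 80, 81, 82, 85, 86, 88, 95, 96, 100, 102, 103, 104, 107, 110, 112, 113, 114, 116, 118, 119, 120, 121, 123, 124, 125, 127, 129, 130, 132, 133, 140, 142, 143, 144, 145, 148}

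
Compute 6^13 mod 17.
By repeated squaring (mod 17): 6^{1}≡6, 6^{2}≡2, 6^{4}≡4, 6^{8}≡16. Then 6^{13} = 6^{8+4+1} ≡ 16 × 4 × 6 ≡ 10 (mod 17)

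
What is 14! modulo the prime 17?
(16)! = (14)! × (15) × (16) ≡ -1 (mod 17). So (14)! ≡ -1 × [(16)(15)]^(-1) ≡ 8 (mod 17)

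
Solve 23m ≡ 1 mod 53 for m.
Since 53 is prime, by Fermat 23^(-1) ≡ 23^{51} ≡ 30 mod 53. Verify: 23 × 30 = 690 ≡ 1 mod 53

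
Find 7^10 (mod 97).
By repeated squaring (mod 97): 7^{1}≡7, 7^{2}≡49, 7^{4}≡73, 7^{8}≡91. Then 7^{10} = 7^{8+2} ≡ 91 × 49 ≡ 94 (mod 97)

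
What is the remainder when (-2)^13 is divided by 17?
By repeated squaring mod 17: (-2)^{1}≡15, (-2)^{2}≡4, (-2)^{4}≡16, (-2)^{8}≡1. Then (-2)^{13} = (-2)^{8+4+1} ≡ 1 × 16 × 15 ≡ 2 mod 17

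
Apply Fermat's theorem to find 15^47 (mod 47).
By Fermat: 15^{46} ≡ 1 (mod 47). So 15^{47} = 15^{46} · 15^{1} ≡ 15^{1} ≡ 15 (mod 47)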